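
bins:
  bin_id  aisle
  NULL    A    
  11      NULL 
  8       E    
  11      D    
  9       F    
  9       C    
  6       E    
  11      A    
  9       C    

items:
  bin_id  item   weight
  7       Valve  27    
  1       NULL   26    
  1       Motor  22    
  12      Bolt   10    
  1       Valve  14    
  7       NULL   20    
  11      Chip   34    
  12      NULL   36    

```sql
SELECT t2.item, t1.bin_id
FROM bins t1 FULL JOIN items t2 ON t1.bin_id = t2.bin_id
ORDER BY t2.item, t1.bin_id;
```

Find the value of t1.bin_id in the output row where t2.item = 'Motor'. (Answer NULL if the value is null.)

NULL

FULL OUTER JOIN keeps every row from both sides; unmatched rows get NULL for the other side's columns.
Matching on t1.bin_id = t2.bin_id. A NULL in a compared column never satisfies the condition.
- t1 row (bin_id=NULL): no match → kept, t2 columns NULL.
- t1 row (bin_id=11): matches 1 t2 row(s) → 1 output row(s).
- t1 row (bin_id=8): no match → kept, t2 columns NULL.
- t1 row (bin_id=11): matches 1 t2 row(s) → 1 output row(s).
- t1 row (bin_id=9): no match → kept, t2 columns NULL.
- t1 row (bin_id=9): no match → kept, t2 columns NULL.
- t1 row (bin_id=6): no match → kept, t2 columns NULL.
- t1 row (bin_id=11): matches 1 t2 row(s) → 1 output row(s).
- t1 row (bin_id=9): no match → kept, t2 columns NULL.
- plus 7 unmatched t2 row(s), each kept with NULL t1 columns.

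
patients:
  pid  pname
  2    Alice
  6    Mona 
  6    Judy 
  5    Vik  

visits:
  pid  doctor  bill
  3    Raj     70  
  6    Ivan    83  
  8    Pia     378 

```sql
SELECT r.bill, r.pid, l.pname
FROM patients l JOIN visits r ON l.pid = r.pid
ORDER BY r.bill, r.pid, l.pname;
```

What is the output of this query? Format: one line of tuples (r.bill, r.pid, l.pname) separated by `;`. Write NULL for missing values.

(83, 6, Judy); (83, 6, Mona)

INNER JOIN keeps only pairs where the ON condition holds.
Matching on l.pid = r.pid.
- l[0] pid=2 → no match; dropped.
- l[1] pid=6 → 1 match(es) in r → 1 row(s).
- l[2] pid=6 → 1 match(es) in r → 1 row(s).
- l[3] pid=5 → no match; dropped.
After projecting and ordering:
r.bill | r.pid | l.pname
83 | 6 | Judy
83 | 6 | Mona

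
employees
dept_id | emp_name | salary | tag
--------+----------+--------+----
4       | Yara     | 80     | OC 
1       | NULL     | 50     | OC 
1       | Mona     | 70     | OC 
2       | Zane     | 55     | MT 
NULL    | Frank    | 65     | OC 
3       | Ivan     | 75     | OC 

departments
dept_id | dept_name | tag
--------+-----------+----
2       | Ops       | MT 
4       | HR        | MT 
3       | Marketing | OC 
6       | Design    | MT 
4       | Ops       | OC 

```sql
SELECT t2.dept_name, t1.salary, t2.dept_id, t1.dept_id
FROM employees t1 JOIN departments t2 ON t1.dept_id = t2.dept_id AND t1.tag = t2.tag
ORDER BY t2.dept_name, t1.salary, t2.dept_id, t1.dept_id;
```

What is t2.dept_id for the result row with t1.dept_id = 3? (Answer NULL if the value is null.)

3

INNER JOIN keeps only pairs where the ON condition holds.
Matching on t1.dept_id = t2.dept_id AND t1.tag = t2.tag. A NULL in a compared column never satisfies the condition.
- t1[0] dept_id=4, tag=OC → 1 match(es) in t2 → 1 row(s).
- t1[1] dept_id=1, tag=OC → no match; dropped.
- t1[2] dept_id=1, tag=OC → no match; dropped.
- t1[3] dept_id=2, tag=MT → 1 match(es) in t2 → 1 row(s).
- t1[4] dept_id=NULL, tag=OC → no match; dropped.
- t1[5] dept_id=3, tag=OC → 1 match(es) in t2 → 1 row(s).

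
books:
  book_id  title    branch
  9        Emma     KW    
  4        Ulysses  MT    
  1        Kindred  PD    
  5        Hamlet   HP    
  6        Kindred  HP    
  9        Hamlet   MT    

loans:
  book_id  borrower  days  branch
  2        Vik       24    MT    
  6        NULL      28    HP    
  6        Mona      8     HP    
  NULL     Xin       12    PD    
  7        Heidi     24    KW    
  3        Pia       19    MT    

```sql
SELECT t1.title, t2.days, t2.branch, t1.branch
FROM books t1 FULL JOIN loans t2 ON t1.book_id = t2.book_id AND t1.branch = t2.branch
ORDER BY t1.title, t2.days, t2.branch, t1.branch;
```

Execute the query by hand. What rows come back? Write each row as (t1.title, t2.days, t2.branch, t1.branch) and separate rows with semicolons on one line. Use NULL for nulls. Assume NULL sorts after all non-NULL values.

FULL OUTER JOIN keeps every row from both sides; unmatched rows get NULL for the other side's columns.
Matching on t1.book_id = t2.book_id AND t1.branch = t2.branch. A NULL in a compared column never satisfies the condition.
- t1 row (book_id=9, branch=KW): no match → kept, t2 columns NULL.
- t1 row (book_id=4, branch=MT): no match → kept, t2 columns NULL.
- t1 row (book_id=1, branch=PD): no match → kept, t2 columns NULL.
- t1 row (book_id=5, branch=HP): no match → kept, t2 columns NULL.
- t1 row (book_id=6, branch=HP): matches 2 t2 row(s) → 2 output row(s).
- t1 row (book_id=9, branch=MT): no match → kept, t2 columns NULL.
- 4 t2 row(s) had no t1 match → kept, t1 columns NULL.

(Emma, NULL, NULL, KW); (Hamlet, NULL, NULL, HP); (Hamlet, NULL, NULL, MT); (Kindred, 8, HP, HP); (Kindred, 28, HP, HP); (Kindred, NULL, NULL, PD); (Ulysses, NULL, NULL, MT); (NULL, 12, PD, NULL); (NULL, 19, MT, NULL); (NULL, 24, KW, NULL); (NULL, 24, MT, NULL)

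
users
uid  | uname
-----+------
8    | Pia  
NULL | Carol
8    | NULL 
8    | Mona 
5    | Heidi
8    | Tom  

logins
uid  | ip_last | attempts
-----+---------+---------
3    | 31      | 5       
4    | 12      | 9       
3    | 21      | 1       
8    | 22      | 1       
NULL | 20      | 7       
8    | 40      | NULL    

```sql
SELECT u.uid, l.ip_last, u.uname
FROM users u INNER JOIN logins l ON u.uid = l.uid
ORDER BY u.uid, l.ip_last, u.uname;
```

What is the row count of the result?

8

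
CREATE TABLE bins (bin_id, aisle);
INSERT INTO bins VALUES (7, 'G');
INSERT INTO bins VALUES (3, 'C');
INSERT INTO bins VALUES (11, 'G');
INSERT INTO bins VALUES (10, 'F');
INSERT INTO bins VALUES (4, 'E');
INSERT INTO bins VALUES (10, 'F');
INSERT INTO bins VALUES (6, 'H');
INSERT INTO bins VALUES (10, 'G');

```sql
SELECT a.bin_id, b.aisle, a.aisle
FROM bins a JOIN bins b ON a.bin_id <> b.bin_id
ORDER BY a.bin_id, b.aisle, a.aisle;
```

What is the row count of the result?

50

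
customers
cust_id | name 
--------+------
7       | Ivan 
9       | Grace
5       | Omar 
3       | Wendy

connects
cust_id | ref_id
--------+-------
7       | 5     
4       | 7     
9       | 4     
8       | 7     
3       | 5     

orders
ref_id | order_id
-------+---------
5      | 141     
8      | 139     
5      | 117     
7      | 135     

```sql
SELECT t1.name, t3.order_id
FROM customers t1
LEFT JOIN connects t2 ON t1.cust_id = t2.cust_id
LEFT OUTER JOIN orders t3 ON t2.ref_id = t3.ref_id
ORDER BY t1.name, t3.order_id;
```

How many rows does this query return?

6

Step 1 — t1 LEFT JOIN t2 on cust_id → 4 row(s).
Then LEFT JOIN `orders t3` on ref_id: each of those 4 rows is kept; rows whose t2.ref_id has no match in t3 get NULL for t3's columns.
Result: 6 row(s).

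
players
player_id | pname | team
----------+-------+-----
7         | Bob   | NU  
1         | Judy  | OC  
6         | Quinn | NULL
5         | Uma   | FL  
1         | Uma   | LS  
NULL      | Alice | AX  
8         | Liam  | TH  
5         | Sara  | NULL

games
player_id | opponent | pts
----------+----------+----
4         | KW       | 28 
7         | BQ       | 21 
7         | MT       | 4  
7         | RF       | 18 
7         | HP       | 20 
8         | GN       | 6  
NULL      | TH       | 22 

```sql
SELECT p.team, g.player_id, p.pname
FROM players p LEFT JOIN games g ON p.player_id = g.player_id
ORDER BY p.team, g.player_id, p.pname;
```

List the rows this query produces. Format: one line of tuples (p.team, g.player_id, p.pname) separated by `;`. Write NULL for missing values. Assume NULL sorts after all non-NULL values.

(AX, NULL, Alice); (FL, NULL, Uma); (LS, NULL, Uma); (NU, 7, Bob); (NU, 7, Bob); (NU, 7, Bob); (NU, 7, Bob); (OC, NULL, Judy); (TH, 8, Liam); (NULL, NULL, Quinn); (NULL, NULL, Sara)

LEFT JOIN keeps every row from `players`; unmatched rows get NULL for `games`'s columns.
Matching on p.player_id = g.player_id. A NULL in a compared column never satisfies the condition.
- player_id=7: 4 matching g row(s), so 4 row(s) emitted.
- player_id=1: no g row matches, row kept with g columns NULL.
- player_id=6: no g row matches, row kept with g columns NULL.
- player_id=5: no g row matches, row kept with g columns NULL.
- player_id=1: no g row matches, row kept with g columns NULL.
- player_id=NULL: no g row matches, row kept with g columns NULL.
- player_id=8: 1 matching g row(s), so 1 row(s) emitted.
- player_id=5: no g row matches, row kept with g columns NULL.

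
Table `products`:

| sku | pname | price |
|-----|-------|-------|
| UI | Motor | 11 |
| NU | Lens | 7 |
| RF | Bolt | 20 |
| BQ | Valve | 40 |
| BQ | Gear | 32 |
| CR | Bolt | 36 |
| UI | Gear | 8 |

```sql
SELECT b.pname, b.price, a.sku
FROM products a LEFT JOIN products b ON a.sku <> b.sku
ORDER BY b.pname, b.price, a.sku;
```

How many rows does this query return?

38

LEFT JOIN keeps every row from `products a`; unmatched rows get NULL for `products b`'s columns.
Matching on a.sku <> b.sku.
- a[0] sku=UI → 5 match(es) in b → 5 row(s).
- a[1] sku=NU → 6 match(es) in b → 6 row(s).
- a[2] sku=RF → 6 match(es) in b → 6 row(s).
- a[3] sku=BQ → 5 match(es) in b → 5 row(s).
- a[4] sku=BQ → 5 match(es) in b → 5 row(s).
- a[5] sku=CR → 6 match(es) in b → 6 row(s).
- a[6] sku=UI → 5 match(es) in b → 5 row(s).
Total: 38 rows.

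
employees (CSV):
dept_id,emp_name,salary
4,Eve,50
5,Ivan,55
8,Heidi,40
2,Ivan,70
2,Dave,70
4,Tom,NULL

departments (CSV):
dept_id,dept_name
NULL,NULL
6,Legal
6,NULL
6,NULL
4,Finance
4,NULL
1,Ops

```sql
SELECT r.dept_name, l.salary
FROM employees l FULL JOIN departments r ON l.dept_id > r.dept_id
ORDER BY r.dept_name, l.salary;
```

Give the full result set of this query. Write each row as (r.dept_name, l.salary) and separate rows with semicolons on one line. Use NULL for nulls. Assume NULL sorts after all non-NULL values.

(Finance, 40); (Finance, 55); (Legal, 40); (Ops, 40); (Ops, 50); (Ops, 55); (Ops, 70); (Ops, 70); (Ops, NULL); (NULL, 40); (NULL, 40); (NULL, 40); (NULL, 55); (NULL, NULL)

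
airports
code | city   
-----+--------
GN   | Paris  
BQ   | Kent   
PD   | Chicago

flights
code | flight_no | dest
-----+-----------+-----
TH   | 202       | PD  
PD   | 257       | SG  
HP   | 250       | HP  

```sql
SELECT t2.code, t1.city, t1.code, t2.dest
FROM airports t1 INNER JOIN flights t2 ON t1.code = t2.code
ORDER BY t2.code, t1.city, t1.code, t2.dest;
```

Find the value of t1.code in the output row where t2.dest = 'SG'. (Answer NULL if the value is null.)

PD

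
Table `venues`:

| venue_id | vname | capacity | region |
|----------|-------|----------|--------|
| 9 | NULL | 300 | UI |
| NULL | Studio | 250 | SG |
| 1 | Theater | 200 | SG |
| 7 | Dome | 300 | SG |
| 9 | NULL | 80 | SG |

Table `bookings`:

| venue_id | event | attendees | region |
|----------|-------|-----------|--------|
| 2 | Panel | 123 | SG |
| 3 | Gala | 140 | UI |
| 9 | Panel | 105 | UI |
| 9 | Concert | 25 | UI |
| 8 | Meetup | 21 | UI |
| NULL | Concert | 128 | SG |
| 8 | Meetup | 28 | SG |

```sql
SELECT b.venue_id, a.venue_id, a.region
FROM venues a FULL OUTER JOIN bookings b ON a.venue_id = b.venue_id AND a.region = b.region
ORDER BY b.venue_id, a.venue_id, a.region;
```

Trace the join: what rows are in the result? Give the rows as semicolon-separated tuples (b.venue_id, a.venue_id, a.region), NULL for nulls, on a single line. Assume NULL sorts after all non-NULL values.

(2, NULL, NULL); (3, NULL, NULL); (8, NULL, NULL); (8, NULL, NULL); (9, 9, UI); (9, 9, UI); (NULL, 1, SG); (NULL, 7, SG); (NULL, 9, SG); (NULL, NULL, SG); (NULL, NULL, NULL)

FULL OUTER JOIN keeps every row from both sides; unmatched rows get NULL for the other side's columns.
Matching on a.venue_id = b.venue_id AND a.region = b.region. A NULL in a compared column never satisfies the condition.
Matched pairs: 2; unmatched a rows kept: 4; unmatched b rows kept: 5.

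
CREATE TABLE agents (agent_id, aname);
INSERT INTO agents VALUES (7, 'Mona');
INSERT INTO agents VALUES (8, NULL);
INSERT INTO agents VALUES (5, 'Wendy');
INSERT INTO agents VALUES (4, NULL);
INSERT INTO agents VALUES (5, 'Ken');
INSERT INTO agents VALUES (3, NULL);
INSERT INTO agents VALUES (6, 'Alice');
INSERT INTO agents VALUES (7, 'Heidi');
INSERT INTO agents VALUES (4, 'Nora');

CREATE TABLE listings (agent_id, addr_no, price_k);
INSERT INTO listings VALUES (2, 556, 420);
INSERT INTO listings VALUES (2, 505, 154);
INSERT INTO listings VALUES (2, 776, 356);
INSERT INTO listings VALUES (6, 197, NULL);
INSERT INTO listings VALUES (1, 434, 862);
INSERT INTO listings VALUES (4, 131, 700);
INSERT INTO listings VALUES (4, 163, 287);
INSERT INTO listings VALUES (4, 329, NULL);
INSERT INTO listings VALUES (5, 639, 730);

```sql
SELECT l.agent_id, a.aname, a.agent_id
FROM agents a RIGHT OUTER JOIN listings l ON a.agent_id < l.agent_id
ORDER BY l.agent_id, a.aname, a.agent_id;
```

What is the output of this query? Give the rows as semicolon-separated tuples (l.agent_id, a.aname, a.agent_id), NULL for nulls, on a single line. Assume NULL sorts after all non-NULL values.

RIGHT JOIN keeps every row from `listings`; unmatched rows get NULL for `agents`'s columns.
Matching on a.agent_id < l.agent_id.
- a row (agent_id=7): no match.
- a row (agent_id=8): no match.
- a row (agent_id=5): matches 1 l row(s) → 1 output row(s).
- a row (agent_id=4): matches 2 l row(s) → 2 output row(s).
- a row (agent_id=5): matches 1 l row(s) → 1 output row(s).
- a row (agent_id=3): matches 5 l row(s) → 5 output row(s).
- a row (agent_id=6): no match.
- a row (agent_id=7): no match.
- a row (agent_id=4): matches 2 l row(s) → 2 output row(s).
- 4 l row(s) had no a match → kept, a columns NULL.

(1, NULL, NULL); (2, NULL, NULL); (2, NULL, NULL); (2, NULL, NULL); (4, NULL, 3); (4, NULL, 3); (4, NULL, 3); (5, Nora, 4); (5, NULL, 3); (5, NULL, 4); (6, Ken, 5); (6, Nora, 4); (6, Wendy, 5); (6, NULL, 3); (6, NULL, 4)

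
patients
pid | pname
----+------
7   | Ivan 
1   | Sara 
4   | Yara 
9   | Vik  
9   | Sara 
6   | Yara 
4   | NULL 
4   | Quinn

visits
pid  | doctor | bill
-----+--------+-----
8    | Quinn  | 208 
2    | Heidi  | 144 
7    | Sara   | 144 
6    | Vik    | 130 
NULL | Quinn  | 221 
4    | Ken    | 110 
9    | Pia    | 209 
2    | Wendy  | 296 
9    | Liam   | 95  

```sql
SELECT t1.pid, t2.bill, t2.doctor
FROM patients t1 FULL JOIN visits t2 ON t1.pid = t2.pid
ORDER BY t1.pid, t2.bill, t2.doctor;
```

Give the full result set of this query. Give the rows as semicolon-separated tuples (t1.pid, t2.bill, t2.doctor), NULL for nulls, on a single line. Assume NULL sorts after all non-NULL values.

(1, NULL, NULL); (4, 110, Ken); (4, 110, Ken); (4, 110, Ken); (6, 130, Vik); (7, 144, Sara); (9, 95, Liam); (9, 95, Liam); (9, 209, Pia); (9, 209, Pia); (NULL, 144, Heidi); (NULL, 208, Quinn); (NULL, 221, Quinn); (NULL, 296, Wendy)

FULL OUTER JOIN keeps every row from both sides; unmatched rows get NULL for the other side's columns.
Matching on t1.pid = t2.pid. A NULL in a compared column never satisfies the condition.
- t1 row (pid=7): matches 1 t2 row(s) → 1 output row(s).
- t1 row (pid=1): no match → kept, t2 columns NULL.
- t1 row (pid=4): matches 1 t2 row(s) → 1 output row(s).
- t1 row (pid=9): matches 2 t2 row(s) → 2 output row(s).
- t1 row (pid=9): matches 2 t2 row(s) → 2 output row(s).
- t1 row (pid=6): matches 1 t2 row(s) → 1 output row(s).
- t1 row (pid=4): matches 1 t2 row(s) → 1 output row(s).
- t1 row (pid=4): matches 1 t2 row(s) → 1 output row(s).
- 4 t2 row(s) had no t1 match → kept, t1 columns NULL.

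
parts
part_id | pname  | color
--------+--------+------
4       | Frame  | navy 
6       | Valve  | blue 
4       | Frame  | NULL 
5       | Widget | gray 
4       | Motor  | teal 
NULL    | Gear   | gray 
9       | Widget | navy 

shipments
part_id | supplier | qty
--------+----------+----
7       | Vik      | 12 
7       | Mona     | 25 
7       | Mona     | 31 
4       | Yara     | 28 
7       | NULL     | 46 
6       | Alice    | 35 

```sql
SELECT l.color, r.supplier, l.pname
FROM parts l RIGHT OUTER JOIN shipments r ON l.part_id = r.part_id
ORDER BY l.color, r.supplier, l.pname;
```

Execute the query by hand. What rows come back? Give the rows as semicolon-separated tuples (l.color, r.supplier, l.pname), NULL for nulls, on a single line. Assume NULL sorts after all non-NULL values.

(blue, Alice, Valve); (navy, Yara, Frame); (teal, Yara, Motor); (NULL, Mona, NULL); (NULL, Mona, NULL); (NULL, Vik, NULL); (NULL, Yara, Frame); (NULL, NULL, NULL)

RIGHT JOIN keeps every row from `shipments`; unmatched rows get NULL for `parts`'s columns.
Matching on l.part_id = r.part_id. A NULL in a compared column never satisfies the condition.
- part_id=4: 1 matching r row(s), so 1 row(s) emitted.
- part_id=6: 1 matching r row(s), so 1 row(s) emitted.
- part_id=4: 1 matching r row(s), so 1 row(s) emitted.
- part_id=5: no matching r row.
- part_id=4: 1 matching r row(s), so 1 row(s) emitted.
- part_id=NULL: no matching r row.
- part_id=9: no matching r row.
- plus 4 unmatched r row(s), each kept with NULL l columns.
After projecting and ordering:
l.color | r.supplier | l.pname
blue | Alice | Valve
navy | Yara | Frame
teal | Yara | Motor
NULL | Mona | NULL
NULL | Mona | NULL
NULL | Vik | NULL
NULL | Yara | Frame
NULL | NULL | NULL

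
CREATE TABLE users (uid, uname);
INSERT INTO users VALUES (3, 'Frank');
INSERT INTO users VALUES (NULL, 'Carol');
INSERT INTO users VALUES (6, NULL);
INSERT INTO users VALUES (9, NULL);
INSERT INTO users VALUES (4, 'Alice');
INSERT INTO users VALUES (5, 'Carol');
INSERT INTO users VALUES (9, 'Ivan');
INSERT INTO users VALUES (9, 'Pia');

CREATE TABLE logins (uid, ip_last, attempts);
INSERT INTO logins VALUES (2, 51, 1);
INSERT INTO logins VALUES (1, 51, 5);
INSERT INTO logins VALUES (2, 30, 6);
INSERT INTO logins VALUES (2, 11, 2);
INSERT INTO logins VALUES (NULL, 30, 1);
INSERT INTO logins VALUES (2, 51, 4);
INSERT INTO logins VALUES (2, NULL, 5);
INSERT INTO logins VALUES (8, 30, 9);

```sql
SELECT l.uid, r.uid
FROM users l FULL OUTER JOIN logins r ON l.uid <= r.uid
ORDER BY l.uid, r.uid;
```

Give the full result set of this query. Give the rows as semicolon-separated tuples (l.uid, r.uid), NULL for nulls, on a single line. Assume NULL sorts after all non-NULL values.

(3, 8); (4, 8); (5, 8); (6, 8); (9, NULL); (9, NULL); (9, NULL); (NULL, 1); (NULL, 2); (NULL, 2); (NULL, 2); (NULL, 2); (NULL, 2); (NULL, NULL); (NULL, NULL)

FULL OUTER JOIN keeps every row from both sides; unmatched rows get NULL for the other side's columns.
Matching on l.uid <= r.uid. A NULL in a compared column never satisfies the condition.
- uid=3: 1 matching r row(s), so 1 row(s) emitted.
- uid=NULL: no r row matches, row kept with r columns NULL.
- uid=6: 1 matching r row(s), so 1 row(s) emitted.
- uid=9: no r row matches, row kept with r columns NULL.
- uid=4: 1 matching r row(s), so 1 row(s) emitted.
- uid=5: 1 matching r row(s), so 1 row(s) emitted.
- uid=9: no r row matches, row kept with r columns NULL.
- uid=9: no r row matches, row kept with r columns NULL.
- 7 r row(s) had no l match → kept, l columns NULL.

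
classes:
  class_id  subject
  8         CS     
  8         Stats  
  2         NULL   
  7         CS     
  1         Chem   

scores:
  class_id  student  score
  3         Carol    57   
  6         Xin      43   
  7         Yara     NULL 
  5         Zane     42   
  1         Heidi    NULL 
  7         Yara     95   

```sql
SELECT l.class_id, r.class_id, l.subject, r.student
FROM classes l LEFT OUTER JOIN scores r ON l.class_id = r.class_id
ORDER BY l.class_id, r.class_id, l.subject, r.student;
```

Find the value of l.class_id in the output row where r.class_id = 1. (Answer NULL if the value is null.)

1

LEFT JOIN keeps every row from `classes`; unmatched rows get NULL for `scores`'s columns.
Matching on l.class_id = r.class_id.
- l (class_id=8) has no partner → padded with NULL.
- l (class_id=8) has no partner → padded with NULL.
- l (class_id=2) has no partner → padded with NULL.
- l (class_id=7) pairs with 2 row(s) of r.
- l (class_id=1) pairs with 1 row(s) of r.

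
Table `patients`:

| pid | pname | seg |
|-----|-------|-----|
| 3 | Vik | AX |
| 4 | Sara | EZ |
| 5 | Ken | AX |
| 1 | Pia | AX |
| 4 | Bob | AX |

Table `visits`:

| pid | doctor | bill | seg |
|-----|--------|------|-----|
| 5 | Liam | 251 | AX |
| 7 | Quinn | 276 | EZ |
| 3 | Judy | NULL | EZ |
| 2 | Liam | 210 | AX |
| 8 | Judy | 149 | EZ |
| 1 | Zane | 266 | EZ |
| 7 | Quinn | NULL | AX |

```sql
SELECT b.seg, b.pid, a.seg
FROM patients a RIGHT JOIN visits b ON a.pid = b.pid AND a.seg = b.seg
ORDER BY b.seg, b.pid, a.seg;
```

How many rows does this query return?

RIGHT JOIN keeps every row from `visits`; unmatched rows get NULL for `patients`'s columns.
Matching on a.pid = b.pid AND a.seg = b.seg.
- a[0] pid=3, seg=AX → no match.
- a[1] pid=4, seg=EZ → no match.
- a[2] pid=5, seg=AX → 1 match(es) in b → 1 row(s).
- a[3] pid=1, seg=AX → no match.
- a[4] pid=4, seg=AX → no match.
- 6 b row(s) had no a match → kept, a columns NULL.
Total: 1 matched + 6 padded = 7 rows.

7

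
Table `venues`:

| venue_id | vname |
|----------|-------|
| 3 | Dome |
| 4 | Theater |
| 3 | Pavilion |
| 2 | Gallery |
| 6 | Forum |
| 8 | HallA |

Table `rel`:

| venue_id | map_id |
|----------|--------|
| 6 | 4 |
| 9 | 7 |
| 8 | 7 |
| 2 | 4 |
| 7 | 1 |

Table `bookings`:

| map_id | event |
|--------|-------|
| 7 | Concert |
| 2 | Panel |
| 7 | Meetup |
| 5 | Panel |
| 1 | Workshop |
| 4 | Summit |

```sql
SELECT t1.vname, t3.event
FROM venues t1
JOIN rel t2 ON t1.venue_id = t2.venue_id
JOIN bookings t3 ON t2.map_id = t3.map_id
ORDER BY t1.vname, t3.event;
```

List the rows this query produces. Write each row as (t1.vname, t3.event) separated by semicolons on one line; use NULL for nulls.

Step 1 — t1 INNER JOIN t2 on venue_id → 3 row(s).
Then INNER JOIN `bookings t3` on map_id: keep only rows whose t2.map_id appears in t3.

(Forum, Summit); (Gallery, Summit); (HallA, Concert); (HallA, Meetup)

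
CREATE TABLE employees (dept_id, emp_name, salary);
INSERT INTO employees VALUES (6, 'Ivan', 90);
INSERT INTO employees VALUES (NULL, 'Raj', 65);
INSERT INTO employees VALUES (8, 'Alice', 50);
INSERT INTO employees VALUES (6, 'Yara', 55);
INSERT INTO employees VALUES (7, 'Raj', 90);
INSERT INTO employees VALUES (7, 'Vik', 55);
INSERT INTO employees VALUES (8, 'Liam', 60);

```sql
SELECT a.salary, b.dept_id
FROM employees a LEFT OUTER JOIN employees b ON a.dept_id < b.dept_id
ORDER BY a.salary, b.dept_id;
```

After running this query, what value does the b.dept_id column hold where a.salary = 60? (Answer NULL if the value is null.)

NULL

LEFT JOIN keeps every row from `employees a`; unmatched rows get NULL for `employees b`'s columns.
Matching on a.dept_id < b.dept_id. A NULL in a compared column never satisfies the condition.
- a (dept_id=6) pairs with 4 row(s) of b.
- a (dept_id=NULL) has no partner → padded with NULL.
- a (dept_id=8) has no partner → padded with NULL.
- a (dept_id=6) pairs with 4 row(s) of b.
- a (dept_id=7) pairs with 2 row(s) of b.
- a (dept_id=7) pairs with 2 row(s) of b.
- a (dept_id=8) has no partner → padded with NULL.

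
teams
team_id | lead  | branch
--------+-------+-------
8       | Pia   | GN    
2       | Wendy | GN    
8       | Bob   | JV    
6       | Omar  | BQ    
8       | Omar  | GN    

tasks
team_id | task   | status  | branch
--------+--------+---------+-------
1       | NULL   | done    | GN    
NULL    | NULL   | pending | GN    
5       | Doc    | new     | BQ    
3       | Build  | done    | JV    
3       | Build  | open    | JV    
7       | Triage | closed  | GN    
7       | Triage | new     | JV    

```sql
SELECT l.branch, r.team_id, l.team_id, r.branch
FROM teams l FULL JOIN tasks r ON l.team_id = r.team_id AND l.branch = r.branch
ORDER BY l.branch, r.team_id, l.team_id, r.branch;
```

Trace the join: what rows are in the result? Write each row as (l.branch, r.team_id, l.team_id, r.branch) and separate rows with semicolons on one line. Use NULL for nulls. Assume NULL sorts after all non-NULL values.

(BQ, NULL, 6, NULL); (GN, NULL, 2, NULL); (GN, NULL, 8, NULL); (GN, NULL, 8, NULL); (JV, NULL, 8, NULL); (NULL, 1, NULL, GN); (NULL, 3, NULL, JV); (NULL, 3, NULL, JV); (NULL, 5, NULL, BQ); (NULL, 7, NULL, GN); (NULL, 7, NULL, JV); (NULL, NULL, NULL, GN)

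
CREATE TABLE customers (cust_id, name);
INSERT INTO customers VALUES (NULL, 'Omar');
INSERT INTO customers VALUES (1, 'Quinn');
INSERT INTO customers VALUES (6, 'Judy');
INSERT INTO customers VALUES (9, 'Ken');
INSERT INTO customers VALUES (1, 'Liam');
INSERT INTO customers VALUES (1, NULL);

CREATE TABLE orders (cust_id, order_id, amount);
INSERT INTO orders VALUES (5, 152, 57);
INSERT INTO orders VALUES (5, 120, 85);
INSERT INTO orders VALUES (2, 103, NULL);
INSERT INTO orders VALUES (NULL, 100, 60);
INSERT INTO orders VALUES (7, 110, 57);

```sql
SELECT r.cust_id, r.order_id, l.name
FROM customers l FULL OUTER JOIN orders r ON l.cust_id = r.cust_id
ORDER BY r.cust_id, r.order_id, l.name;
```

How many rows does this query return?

11

FULL OUTER JOIN keeps every row from both sides; unmatched rows get NULL for the other side's columns.
Matching on l.cust_id = r.cust_id. A NULL in a compared column never satisfies the condition.
Matched pairs: 0; unmatched l rows kept: 6; unmatched r rows kept: 5.
Total: 0 matched + 11 padded = 11 rows.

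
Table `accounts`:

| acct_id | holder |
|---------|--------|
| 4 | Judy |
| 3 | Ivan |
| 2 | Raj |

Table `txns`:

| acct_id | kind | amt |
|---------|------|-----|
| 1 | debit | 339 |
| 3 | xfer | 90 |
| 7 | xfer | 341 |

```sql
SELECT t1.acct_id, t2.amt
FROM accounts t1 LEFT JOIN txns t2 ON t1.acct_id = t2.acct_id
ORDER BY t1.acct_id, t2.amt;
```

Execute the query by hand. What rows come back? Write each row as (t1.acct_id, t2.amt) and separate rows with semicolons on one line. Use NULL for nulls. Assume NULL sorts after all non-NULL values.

(2, NULL); (3, 90); (4, NULL)

LEFT JOIN keeps every row from `accounts`; unmatched rows get NULL for `txns`'s columns.
Matching on t1.acct_id = t2.acct_id.
- t1[0] acct_id=4 → no match; kept with NULLs on the t2 side.
- t1[1] acct_id=3 → 1 match(es) in t2 → 1 row(s).
- t1[2] acct_id=2 → no match; kept with NULLs on the t2 side.
After projecting and ordering:
t1.acct_id | t2.amt
2 | NULL
3 | 90
4 | NULL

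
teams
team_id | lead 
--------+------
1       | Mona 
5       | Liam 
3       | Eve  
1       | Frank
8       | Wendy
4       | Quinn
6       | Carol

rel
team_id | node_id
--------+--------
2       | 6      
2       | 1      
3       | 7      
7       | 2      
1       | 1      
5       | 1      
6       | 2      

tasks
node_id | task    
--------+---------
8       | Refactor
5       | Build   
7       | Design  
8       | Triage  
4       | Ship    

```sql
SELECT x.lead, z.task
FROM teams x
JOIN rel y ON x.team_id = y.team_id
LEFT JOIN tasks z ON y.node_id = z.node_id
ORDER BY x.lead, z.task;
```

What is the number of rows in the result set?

5

Evaluate left to right. First `teams x INNER JOIN rel y` on team_id: 5 row(s).
Then LEFT JOIN `tasks z` on node_id: each of those 5 rows is kept; rows whose y.node_id has no match in z get NULL for z's columns.
Result: 5 row(s).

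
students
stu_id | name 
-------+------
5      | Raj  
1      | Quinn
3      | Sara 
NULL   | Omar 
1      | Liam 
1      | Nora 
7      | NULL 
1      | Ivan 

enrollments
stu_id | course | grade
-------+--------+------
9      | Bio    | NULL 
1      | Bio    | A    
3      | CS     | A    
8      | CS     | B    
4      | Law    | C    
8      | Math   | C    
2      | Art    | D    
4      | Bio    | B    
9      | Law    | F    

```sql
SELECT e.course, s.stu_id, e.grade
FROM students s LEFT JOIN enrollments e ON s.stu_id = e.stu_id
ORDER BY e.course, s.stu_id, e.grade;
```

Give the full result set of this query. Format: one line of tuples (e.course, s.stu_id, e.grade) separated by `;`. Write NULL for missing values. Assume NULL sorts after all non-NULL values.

LEFT JOIN keeps every row from `students`; unmatched rows get NULL for `enrollments`'s columns.
Matching on s.stu_id = e.stu_id. A NULL in a compared column never satisfies the condition.
- s row (stu_id=5): no match → kept, e columns NULL.
- s row (stu_id=1): matches 1 e row(s) → 1 output row(s).
- s row (stu_id=3): matches 1 e row(s) → 1 output row(s).
- s row (stu_id=NULL): no match → kept, e columns NULL.
- s row (stu_id=1): matches 1 e row(s) → 1 output row(s).
- s row (stu_id=1): matches 1 e row(s) → 1 output row(s).
- s row (stu_id=7): no match → kept, e columns NULL.
- s row (stu_id=1): matches 1 e row(s) → 1 output row(s).
After projecting and ordering:
e.course | s.stu_id | e.grade
Bio | 1 | A
Bio | 1 | A
Bio | 1 | A
Bio | 1 | A
CS | 3 | A
NULL | 5 | NULL
NULL | 7 | NULL
NULL | NULL | NULL

(Bio, 1, A); (Bio, 1, A); (Bio, 1, A); (Bio, 1, A); (CS, 3, A); (NULL, 5, NULL); (NULL, 7, NULL); (NULL, NULL, NULL)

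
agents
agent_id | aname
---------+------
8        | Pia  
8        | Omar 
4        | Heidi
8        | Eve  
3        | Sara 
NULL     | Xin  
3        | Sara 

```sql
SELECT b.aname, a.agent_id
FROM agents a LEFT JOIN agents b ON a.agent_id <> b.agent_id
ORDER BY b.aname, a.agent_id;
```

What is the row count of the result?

LEFT JOIN keeps every row from `agents a`; unmatched rows get NULL for `agents b`'s columns.
Matching on a.agent_id <> b.agent_id. A NULL in a compared column never satisfies the condition.
- a (agent_id=8) pairs with 3 row(s) of b.
- a (agent_id=8) pairs with 3 row(s) of b.
- a (agent_id=4) pairs with 5 row(s) of b.
- a (agent_id=8) pairs with 3 row(s) of b.
- a (agent_id=3) pairs with 4 row(s) of b.
- a (agent_id=NULL) has no partner → padded with NULL.
- a (agent_id=3) pairs with 4 row(s) of b.
Total: 22 matched + 1 padded = 23 rows.

23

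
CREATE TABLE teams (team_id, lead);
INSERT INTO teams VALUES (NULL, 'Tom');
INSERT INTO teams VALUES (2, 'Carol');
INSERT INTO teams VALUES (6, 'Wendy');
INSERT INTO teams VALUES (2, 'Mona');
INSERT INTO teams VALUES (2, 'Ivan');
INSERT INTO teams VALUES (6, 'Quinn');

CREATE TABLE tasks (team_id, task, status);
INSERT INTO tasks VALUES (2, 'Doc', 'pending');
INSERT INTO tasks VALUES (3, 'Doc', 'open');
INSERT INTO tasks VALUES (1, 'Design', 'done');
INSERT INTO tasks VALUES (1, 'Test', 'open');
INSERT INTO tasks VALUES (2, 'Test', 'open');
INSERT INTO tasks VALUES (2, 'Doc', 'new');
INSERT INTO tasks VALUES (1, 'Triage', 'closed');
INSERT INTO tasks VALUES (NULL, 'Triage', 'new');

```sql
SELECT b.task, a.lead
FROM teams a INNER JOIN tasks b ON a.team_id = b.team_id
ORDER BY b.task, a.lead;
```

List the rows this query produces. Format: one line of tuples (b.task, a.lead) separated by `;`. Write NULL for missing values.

(Doc, Carol); (Doc, Carol); (Doc, Ivan); (Doc, Ivan); (Doc, Mona); (Doc, Mona); (Test, Carol); (Test, Ivan); (Test, Mona)

INNER JOIN keeps only pairs where the ON condition holds.
Matching on a.team_id = b.team_id. A NULL in a compared column never satisfies the condition.
Matched pairs: 9.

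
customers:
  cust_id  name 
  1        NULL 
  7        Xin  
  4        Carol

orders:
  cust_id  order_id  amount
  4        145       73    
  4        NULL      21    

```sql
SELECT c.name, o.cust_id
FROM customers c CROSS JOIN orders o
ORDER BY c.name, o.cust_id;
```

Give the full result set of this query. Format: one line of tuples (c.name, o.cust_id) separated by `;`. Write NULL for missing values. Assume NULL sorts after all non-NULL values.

CROSS JOIN pairs every row of `customers` with every row of `orders`: 3 × 2 = 6 rows.
After projecting and ordering:
c.name | o.cust_id
Carol | 4
Carol | 4
Xin | 4
Xin | 4
NULL | 4
NULL | 4

(Carol, 4); (Carol, 4); (Xin, 4); (Xin, 4); (NULL, 4); (NULL, 4)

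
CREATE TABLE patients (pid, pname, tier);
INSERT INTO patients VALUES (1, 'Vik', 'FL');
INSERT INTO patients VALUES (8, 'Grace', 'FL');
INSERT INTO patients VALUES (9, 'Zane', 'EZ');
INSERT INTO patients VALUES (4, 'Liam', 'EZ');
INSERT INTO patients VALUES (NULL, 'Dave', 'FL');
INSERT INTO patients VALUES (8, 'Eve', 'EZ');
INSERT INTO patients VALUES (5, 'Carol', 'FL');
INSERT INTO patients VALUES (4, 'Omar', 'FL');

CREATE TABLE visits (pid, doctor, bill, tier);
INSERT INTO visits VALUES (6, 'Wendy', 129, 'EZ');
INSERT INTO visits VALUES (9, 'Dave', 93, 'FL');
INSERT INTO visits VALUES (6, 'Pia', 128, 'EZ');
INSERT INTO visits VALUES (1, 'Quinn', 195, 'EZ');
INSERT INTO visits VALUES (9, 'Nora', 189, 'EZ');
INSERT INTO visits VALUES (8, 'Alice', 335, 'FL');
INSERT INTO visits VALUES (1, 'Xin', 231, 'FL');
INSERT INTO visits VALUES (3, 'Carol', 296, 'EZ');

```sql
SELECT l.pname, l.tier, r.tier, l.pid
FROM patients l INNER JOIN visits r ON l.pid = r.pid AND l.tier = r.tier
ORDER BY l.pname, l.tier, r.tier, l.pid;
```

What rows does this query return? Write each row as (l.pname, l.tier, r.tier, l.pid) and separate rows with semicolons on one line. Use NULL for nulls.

INNER JOIN keeps only pairs where the ON condition holds.
Matching on l.pid = r.pid AND l.tier = r.tier. A NULL in a compared column never satisfies the condition.
- l (pid=1, tier=FL) pairs with 1 row(s) of r.
- l (pid=8, tier=FL) pairs with 1 row(s) of r.
- l (pid=9, tier=EZ) pairs with 1 row(s) of r.
- l (pid=4, tier=EZ) has no partner → excluded.
- l (pid=NULL, tier=FL) has no partner → excluded.
- l (pid=8, tier=EZ) has no partner → excluded.
- l (pid=5, tier=FL) has no partner → excluded.
- l (pid=4, tier=FL) has no partner → excluded.
After projecting and ordering:
l.pname | l.tier | r.tier | l.pid
Grace | FL | FL | 8
Vik | FL | FL | 1
Zane | EZ | EZ | 9

(Grace, FL, FL, 8); (Vik, FL, FL, 1); (Zane, EZ, EZ, 9)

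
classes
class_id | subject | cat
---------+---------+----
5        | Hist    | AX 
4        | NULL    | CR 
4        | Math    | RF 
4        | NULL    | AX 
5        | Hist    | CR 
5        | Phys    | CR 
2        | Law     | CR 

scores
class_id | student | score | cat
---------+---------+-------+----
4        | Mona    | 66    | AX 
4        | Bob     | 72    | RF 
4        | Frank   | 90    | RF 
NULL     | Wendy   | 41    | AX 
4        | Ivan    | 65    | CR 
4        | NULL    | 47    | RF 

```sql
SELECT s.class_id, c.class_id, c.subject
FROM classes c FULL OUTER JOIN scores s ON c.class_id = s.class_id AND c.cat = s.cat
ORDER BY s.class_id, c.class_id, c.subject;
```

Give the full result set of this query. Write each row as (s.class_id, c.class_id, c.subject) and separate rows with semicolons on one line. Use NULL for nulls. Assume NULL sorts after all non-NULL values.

FULL OUTER JOIN keeps every row from both sides; unmatched rows get NULL for the other side's columns.
Matching on c.class_id = s.class_id AND c.cat = s.cat. A NULL in a compared column never satisfies the condition.
- class_id=5, cat=AX: no s row matches, row kept with s columns NULL.
- class_id=4, cat=CR: 1 matching s row(s), so 1 row(s) emitted.
- class_id=4, cat=RF: 3 matching s row(s), so 3 row(s) emitted.
- class_id=4, cat=AX: 1 matching s row(s), so 1 row(s) emitted.
- class_id=5, cat=CR: no s row matches, row kept with s columns NULL.
- class_id=5, cat=CR: no s row matches, row kept with s columns NULL.
- class_id=2, cat=CR: no s row matches, row kept with s columns NULL.
- plus 1 unmatched s row(s), each kept with NULL c columns.
After projecting and ordering:
s.class_id | c.class_id | c.subject
4 | 4 | Math
4 | 4 | Math
4 | 4 | Math
4 | 4 | NULL
4 | 4 | NULL
NULL | 2 | Law
NULL | 5 | Hist
NULL | 5 | Hist
NULL | 5 | Phys
NULL | NULL | NULL

(4, 4, Math); (4, 4, Math); (4, 4, Math); (4, 4, NULL); (4, 4, NULL); (NULL, 2, Law); (NULL, 5, Hist); (NULL, 5, Hist); (NULL, 5, Phys); (NULL, NULL, NULL)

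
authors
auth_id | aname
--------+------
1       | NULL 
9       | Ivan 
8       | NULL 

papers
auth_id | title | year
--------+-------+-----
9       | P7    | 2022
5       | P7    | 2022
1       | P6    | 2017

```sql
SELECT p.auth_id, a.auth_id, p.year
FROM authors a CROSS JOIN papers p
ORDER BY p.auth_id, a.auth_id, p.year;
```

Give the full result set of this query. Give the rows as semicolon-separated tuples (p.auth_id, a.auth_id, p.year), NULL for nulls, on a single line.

(1, 1, 2017); (1, 8, 2017); (1, 9, 2017); (5, 1, 2022); (5, 8, 2022); (5, 9, 2022); (9, 1, 2022); (9, 8, 2022); (9, 9, 2022)

CROSS JOIN pairs every row of `authors` with every row of `papers`: 3 × 3 = 9 rows.
After projecting and ordering:
p.auth_id | a.auth_id | p.year
1 | 1 | 2017
1 | 8 | 2017
1 | 9 | 2017
5 | 1 | 2022
5 | 8 | 2022
5 | 9 | 2022
9 | 1 | 2022
9 | 8 | 2022
9 | 9 | 2022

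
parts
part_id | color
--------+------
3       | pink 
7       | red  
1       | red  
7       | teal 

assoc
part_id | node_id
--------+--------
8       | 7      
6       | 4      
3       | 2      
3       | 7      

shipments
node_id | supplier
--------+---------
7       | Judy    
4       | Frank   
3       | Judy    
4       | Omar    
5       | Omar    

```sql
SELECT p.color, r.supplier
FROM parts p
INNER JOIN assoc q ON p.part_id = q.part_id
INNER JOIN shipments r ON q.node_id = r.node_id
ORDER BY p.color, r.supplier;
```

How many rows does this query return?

1

Step 1 — p INNER JOIN q on part_id → 2 row(s).
Then INNER JOIN `shipments r` on node_id: keep only rows whose q.node_id appears in r.
Result: 1 row(s).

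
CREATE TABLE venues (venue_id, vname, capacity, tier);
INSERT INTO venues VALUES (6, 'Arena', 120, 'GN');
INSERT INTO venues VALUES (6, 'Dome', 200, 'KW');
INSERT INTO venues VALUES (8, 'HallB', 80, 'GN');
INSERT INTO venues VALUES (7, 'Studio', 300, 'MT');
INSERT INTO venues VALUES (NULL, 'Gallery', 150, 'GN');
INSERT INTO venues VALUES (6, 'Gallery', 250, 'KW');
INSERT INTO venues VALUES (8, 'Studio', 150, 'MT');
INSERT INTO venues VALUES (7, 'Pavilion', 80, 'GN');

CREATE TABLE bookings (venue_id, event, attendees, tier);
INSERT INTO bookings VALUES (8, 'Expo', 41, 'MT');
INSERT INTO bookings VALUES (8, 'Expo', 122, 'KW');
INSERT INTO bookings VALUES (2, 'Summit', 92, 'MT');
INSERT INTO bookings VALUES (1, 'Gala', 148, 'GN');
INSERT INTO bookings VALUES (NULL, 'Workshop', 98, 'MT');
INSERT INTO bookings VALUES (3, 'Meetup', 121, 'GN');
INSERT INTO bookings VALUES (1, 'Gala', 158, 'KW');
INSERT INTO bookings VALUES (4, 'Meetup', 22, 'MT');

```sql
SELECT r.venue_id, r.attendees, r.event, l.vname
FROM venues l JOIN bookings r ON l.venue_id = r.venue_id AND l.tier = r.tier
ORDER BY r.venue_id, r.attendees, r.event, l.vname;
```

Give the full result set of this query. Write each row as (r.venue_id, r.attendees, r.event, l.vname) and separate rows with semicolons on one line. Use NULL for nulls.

(8, 41, Expo, Studio)

INNER JOIN keeps only pairs where the ON condition holds.
Matching on l.venue_id = r.venue_id AND l.tier = r.tier. A NULL in a compared column never satisfies the condition.
Matched pairs: 1.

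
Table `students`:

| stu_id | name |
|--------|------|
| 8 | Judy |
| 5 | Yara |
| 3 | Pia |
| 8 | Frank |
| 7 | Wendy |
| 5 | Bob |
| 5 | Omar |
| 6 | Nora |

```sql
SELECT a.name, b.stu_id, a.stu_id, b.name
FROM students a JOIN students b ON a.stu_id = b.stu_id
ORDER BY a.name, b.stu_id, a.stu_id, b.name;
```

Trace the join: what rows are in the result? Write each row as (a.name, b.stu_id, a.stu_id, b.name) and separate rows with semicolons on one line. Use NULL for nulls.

(Bob, 5, 5, Bob); (Bob, 5, 5, Omar); (Bob, 5, 5, Yara); (Frank, 8, 8, Frank); (Frank, 8, 8, Judy); (Judy, 8, 8, Frank); (Judy, 8, 8, Judy); (Nora, 6, 6, Nora); (Omar, 5, 5, Bob); (Omar, 5, 5, Omar); (Omar, 5, 5, Yara); (Pia, 3, 3, Pia); (Wendy, 7, 7, Wendy); (Yara, 5, 5, Bob); (Yara, 5, 5, Omar); (Yara, 5, 5, Yara)

INNER JOIN keeps only pairs where the ON condition holds.
Matching on a.stu_id = b.stu_id.
- stu_id=8: 2 matching b row(s), so 2 row(s) emitted.
- stu_id=5: 3 matching b row(s), so 3 row(s) emitted.
- stu_id=3: 1 matching b row(s), so 1 row(s) emitted.
- stu_id=8: 2 matching b row(s), so 2 row(s) emitted.
- stu_id=7: 1 matching b row(s), so 1 row(s) emitted.
- stu_id=5: 3 matching b row(s), so 3 row(s) emitted.
- stu_id=5: 3 matching b row(s), so 3 row(s) emitted.
- stu_id=6: 1 matching b row(s), so 1 row(s) emitted.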